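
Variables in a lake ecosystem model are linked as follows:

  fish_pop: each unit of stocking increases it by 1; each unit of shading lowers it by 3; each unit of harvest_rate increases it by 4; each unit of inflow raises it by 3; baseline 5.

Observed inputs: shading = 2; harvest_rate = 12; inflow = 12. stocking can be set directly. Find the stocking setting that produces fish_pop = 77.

stocking = -6

Substituting into the fish_pop equation gives fish_pop = stocking + 83.
Solve stocking + 83 = 77: stocking = (77 - 83) / 1 = -6.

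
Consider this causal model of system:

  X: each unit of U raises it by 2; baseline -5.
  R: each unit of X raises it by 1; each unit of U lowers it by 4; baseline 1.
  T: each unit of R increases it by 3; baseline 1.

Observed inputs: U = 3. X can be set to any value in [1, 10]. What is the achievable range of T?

Intervening on X fixes its value directly, overriding its dependence on U.
Substituting into the R equation gives R = X - 11.
Substituting into the T equation gives T = 3*X - 32.
Linear in X, so extremes are at the endpoints: X = 1 gives T = -29; X = 10 gives T = -2.

-29 to -2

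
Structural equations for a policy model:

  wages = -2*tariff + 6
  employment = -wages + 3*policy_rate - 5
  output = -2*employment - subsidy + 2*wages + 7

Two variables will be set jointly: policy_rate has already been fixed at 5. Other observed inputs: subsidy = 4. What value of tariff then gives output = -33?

With policy_rate held at 5:
Substituting into the employment equation gives employment = 2*tariff + 4.
So output = -8*tariff + 7.
Solve -8*tariff + 7 = -33: tariff = (-33 - 7) / -8 = 5.

tariff = 5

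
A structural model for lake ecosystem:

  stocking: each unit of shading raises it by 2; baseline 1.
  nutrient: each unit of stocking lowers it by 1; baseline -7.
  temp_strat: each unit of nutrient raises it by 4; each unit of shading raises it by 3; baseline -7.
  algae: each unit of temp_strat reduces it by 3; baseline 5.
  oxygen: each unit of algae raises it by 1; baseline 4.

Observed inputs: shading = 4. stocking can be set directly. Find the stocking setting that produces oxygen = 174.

stocking = 8

Intervening on stocking fixes its value directly, overriding its dependence on shading.
Substituting into the temp_strat equation gives temp_strat = -4*stocking - 23.
So algae = 12*stocking + 74.
Substituting into the oxygen equation gives oxygen = 12*stocking + 78.
Solve 12*stocking + 78 = 174: stocking = (174 - 78) / 12 = 8.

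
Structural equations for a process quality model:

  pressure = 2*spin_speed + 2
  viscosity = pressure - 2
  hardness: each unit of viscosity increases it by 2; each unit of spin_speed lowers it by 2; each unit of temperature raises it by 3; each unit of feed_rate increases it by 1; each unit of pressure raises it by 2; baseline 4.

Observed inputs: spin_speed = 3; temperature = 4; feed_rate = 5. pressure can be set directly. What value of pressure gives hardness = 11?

Intervening on pressure fixes its value directly, overriding its dependence on spin_speed.
Substituting into the hardness equation gives hardness = 4*pressure + 11.
Solve 4*pressure + 11 = 11: pressure = (11 - 11) / 4 = 0.

pressure = 0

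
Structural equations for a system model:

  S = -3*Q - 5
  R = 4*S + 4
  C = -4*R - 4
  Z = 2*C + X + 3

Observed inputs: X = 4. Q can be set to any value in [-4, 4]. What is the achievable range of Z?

Substituting into the R equation gives R = -12*Q - 16.
So C = 48*Q + 60.
Substituting into the Z equation gives Z = 96*Q + 127.
Linear in Q, so extremes are at the endpoints: Q = -4 gives Z = -257; Q = 4 gives Z = 511.

-257 to 511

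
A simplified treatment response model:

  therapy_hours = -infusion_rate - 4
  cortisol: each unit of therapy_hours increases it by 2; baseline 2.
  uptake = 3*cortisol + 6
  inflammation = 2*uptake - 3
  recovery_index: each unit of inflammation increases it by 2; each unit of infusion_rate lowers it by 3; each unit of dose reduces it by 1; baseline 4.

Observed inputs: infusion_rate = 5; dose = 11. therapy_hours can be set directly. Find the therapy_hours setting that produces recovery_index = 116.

therapy_hours = 4

Intervening on therapy_hours fixes its value directly, overriding its dependence on infusion_rate.
Substituting into the uptake equation gives uptake = 6*therapy_hours + 12.
Substituting into the inflammation equation gives inflammation = 12*therapy_hours + 21.
recovery_index becomes 24*therapy_hours + 20.
Solve 24*therapy_hours + 20 = 116: therapy_hours = (116 - 20) / 24 = 4.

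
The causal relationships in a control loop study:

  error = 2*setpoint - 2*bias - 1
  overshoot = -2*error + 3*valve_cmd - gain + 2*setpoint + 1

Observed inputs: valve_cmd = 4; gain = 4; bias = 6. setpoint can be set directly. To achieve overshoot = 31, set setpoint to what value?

Substituting into the error equation gives error = 2*setpoint - 13.
Substituting into the overshoot equation gives overshoot = -2*setpoint + 35.
Solve -2*setpoint + 35 = 31: setpoint = (31 - 35) / -2 = 2.

setpoint = 2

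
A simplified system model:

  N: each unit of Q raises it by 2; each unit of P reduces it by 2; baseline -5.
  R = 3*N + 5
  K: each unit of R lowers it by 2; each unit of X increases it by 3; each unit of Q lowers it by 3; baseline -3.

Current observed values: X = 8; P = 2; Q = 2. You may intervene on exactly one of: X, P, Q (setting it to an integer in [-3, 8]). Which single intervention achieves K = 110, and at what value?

set Q = -3

Intervening on X: K = 3*X + 11. Reaching 110 requires X = 33, outside [-3, 8].
Intervening on P: K = 12*P + 11. Reaching 110 requires P = 33/4, not an integer.
Intervening on Q: with other inputs at their observed values, K = -15*Q + 65. Solving for 110 gives Q = -3, within [-3, 8].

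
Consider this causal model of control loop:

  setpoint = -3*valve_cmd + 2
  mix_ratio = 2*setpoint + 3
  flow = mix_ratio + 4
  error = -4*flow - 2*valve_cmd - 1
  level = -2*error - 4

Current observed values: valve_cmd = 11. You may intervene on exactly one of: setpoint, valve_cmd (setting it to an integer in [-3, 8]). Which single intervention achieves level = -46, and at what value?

Intervening on setpoint: level = 16*setpoint + 98. Reaching -46 requires setpoint = -9, outside [-3, 8].
Intervening on valve_cmd: with other inputs at their observed values, level = -44*valve_cmd + 86. Solving for -46 gives valve_cmd = 3, within [-3, 8].

set valve_cmd = 3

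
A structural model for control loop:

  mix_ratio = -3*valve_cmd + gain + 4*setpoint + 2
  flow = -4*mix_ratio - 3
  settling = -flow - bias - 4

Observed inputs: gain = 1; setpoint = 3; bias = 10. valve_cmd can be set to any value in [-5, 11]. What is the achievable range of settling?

-83 to 109

Substituting into the mix_ratio equation gives mix_ratio = -3*valve_cmd + 15.
Substituting into the flow equation gives flow = 12*valve_cmd - 63.
settling becomes -12*valve_cmd + 49.
Linear in valve_cmd, so extremes are at the endpoints: valve_cmd = -5 gives settling = 109; valve_cmd = 11 gives settling = -83.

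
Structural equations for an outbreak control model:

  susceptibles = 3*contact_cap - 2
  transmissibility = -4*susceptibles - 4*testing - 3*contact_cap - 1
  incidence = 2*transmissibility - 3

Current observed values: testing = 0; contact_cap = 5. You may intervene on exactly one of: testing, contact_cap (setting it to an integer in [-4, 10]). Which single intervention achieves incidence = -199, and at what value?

set contact_cap = 7

Intervening on testing: incidence = -8*testing - 139. Reaching -199 requires testing = 15/2, not an integer.
Intervening on contact_cap: with other inputs at their observed values, incidence = -30*contact_cap + 11. Solving for -199 gives contact_cap = 7, within [-4, 10].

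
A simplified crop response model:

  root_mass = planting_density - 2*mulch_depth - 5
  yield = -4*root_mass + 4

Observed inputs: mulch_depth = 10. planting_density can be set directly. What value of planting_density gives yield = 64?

Substituting into the root_mass equation gives root_mass = planting_density - 25.
Substituting into the yield equation gives yield = -4*planting_density + 104.
Solve -4*planting_density + 104 = 64: planting_density = (64 - 104) / -4 = 10.

planting_density = 10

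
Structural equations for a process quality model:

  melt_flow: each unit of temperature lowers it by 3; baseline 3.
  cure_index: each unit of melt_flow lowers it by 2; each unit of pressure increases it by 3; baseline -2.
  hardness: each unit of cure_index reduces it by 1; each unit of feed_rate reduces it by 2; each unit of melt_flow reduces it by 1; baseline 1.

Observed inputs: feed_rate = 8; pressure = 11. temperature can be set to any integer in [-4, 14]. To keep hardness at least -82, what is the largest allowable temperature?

temperature = 13

Substituting into the cure_index equation gives cure_index = 6*temperature + 25.
Substituting into the hardness equation gives hardness = -3*temperature - 43.
Require -3*temperature - 43 ≥ -82, so temperature ≤ 13.
The largest integer in [-4, 14] satisfying this is 13.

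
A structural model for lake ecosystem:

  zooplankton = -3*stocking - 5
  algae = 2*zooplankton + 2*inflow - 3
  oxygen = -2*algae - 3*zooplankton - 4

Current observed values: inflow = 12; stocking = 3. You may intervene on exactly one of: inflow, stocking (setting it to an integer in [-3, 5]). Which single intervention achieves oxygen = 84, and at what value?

set inflow = 4

Intervening on inflow: with other inputs at their observed values, oxygen = -4*inflow + 100. Solving for 84 gives inflow = 4, within [-3, 5].
Intervening on stocking: oxygen = 21*stocking - 11. Reaching 84 requires stocking = 95/21, not an integer.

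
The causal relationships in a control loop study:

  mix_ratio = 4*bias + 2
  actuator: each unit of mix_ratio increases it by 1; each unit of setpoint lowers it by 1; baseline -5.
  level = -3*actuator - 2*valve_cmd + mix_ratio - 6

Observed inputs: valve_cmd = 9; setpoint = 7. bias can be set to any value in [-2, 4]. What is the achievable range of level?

Substituting into the actuator equation gives actuator = 4*bias - 10.
level becomes -8*bias + 8.
Linear in bias, so extremes are at the endpoints: bias = -2 gives level = 24; bias = 4 gives level = -24.

-24 to 24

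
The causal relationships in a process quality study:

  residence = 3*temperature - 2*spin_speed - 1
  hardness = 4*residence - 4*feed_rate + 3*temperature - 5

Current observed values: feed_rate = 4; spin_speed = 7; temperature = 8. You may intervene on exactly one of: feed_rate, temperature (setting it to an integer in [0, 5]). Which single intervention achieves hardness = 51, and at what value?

set feed_rate = 1

Intervening on feed_rate: with other inputs at their observed values, hardness = -4*feed_rate + 55. Solving for 51 gives feed_rate = 1, within [0, 5].
Intervening on temperature: hardness = 15*temperature - 81. Reaching 51 requires temperature = 44/5, not an integer.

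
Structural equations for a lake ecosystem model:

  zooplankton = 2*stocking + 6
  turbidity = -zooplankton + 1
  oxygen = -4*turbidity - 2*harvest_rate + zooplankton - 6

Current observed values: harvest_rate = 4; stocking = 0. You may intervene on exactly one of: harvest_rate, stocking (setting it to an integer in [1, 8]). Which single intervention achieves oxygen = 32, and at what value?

Intervening on harvest_rate: oxygen = -2*harvest_rate + 20. Reaching 32 requires harvest_rate = -6, outside [1, 8].
Intervening on stocking: with other inputs at their observed values, oxygen = 10*stocking + 12. Solving for 32 gives stocking = 2, within [1, 8].

set stocking = 2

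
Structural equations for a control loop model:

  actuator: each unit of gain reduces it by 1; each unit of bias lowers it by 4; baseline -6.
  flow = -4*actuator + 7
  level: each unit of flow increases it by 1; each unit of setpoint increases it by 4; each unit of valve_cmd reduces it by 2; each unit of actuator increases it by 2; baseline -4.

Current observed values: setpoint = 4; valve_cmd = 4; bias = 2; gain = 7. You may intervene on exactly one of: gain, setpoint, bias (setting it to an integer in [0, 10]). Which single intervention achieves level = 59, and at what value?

Intervening on gain: with other inputs at their observed values, level = 2*gain + 39. Solving for 59 gives gain = 10, within [0, 10].
Intervening on setpoint: level = 4*setpoint + 37. Reaching 59 requires setpoint = 11/2, not an integer.
Intervening on bias: level = 8*bias + 37. Reaching 59 requires bias = 11/4, not an integer.

set gain = 10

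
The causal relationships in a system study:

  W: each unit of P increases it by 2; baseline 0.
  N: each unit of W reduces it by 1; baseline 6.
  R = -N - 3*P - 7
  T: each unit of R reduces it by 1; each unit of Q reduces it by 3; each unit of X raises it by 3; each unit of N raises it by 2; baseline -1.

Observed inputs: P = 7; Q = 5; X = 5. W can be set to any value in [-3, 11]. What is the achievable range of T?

Intervening on W fixes its value directly, overriding its dependence on P.
Substituting into the R equation gives R = W - 34.
Substituting into the T equation gives T = -3*W + 45.
Linear in W, so extremes are at the endpoints: W = -3 gives T = 54; W = 11 gives T = 12.

12 to 54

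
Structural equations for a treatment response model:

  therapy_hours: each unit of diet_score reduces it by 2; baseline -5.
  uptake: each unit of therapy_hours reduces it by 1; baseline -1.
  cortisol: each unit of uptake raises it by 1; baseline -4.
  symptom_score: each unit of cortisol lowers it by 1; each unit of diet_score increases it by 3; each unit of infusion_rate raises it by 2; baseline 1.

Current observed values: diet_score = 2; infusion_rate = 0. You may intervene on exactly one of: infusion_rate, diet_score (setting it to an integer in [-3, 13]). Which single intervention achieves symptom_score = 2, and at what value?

set diet_score = 1

Intervening on infusion_rate: symptom_score = 2*infusion_rate + 3. Reaching 2 requires infusion_rate = -1/2, not an integer.
Intervening on diet_score: with other inputs at their observed values, symptom_score = diet_score + 1. Solving for 2 gives diet_score = 1, within [-3, 13].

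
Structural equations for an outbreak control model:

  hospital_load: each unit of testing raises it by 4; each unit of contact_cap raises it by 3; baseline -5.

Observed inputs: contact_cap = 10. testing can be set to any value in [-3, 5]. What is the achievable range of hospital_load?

13 to 45

Substituting into the hospital_load equation gives hospital_load = 4*testing + 25.
Linear in testing, so extremes are at the endpoints: testing = -3 gives hospital_load = 13; testing = 5 gives hospital_load = 45.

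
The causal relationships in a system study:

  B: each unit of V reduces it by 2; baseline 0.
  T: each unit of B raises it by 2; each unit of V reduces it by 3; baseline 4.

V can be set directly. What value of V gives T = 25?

Substituting into the T equation gives T = -7*V + 4.
Solve -7*V + 4 = 25: V = (25 - 4) / -7 = -3.

V = -3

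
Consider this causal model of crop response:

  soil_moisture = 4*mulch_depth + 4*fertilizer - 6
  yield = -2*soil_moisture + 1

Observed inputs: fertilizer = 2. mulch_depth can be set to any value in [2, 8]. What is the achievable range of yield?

Substituting into the soil_moisture equation gives soil_moisture = 4*mulch_depth + 2.
This gives yield = -8*mulch_depth - 3.
Linear in mulch_depth, so extremes are at the endpoints: mulch_depth = 2 gives yield = -19; mulch_depth = 8 gives yield = -67.

-67 to -19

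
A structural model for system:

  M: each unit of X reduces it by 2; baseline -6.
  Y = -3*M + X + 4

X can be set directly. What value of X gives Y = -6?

X = -4

Substituting into the Y equation gives Y = 7*X + 22.
Solve 7*X + 22 = -6: X = (-6 - 22) / 7 = -4.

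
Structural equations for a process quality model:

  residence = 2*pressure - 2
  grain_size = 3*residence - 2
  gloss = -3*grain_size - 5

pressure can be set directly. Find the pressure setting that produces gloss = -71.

Substituting into the grain_size equation gives grain_size = 6*pressure - 8.
Substituting into the gloss equation gives gloss = -18*pressure + 19.
Solve -18*pressure + 19 = -71: pressure = (-71 - 19) / -18 = 5.

pressure = 5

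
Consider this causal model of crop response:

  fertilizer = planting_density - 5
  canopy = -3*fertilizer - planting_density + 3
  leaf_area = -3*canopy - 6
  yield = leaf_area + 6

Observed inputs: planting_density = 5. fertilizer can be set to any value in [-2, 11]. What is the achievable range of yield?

-12 to 105

Intervening on fertilizer fixes its value directly, overriding its dependence on planting_density.
Substituting into the canopy equation gives canopy = -3*fertilizer - 2.
Substituting into the leaf_area equation gives leaf_area = 9*fertilizer.
yield becomes 9*fertilizer + 6.
Linear in fertilizer, so extremes are at the endpoints: fertilizer = -2 gives yield = -12; fertilizer = 11 gives yield = 105.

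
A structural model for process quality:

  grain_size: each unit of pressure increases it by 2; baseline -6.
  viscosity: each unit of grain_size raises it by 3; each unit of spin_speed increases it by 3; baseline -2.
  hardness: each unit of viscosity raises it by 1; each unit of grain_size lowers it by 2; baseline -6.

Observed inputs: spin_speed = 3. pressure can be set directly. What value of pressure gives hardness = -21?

pressure = -8

Substituting into the viscosity equation gives viscosity = 6*pressure - 11.
This gives hardness = 2*pressure - 5.
Solve 2*pressure - 5 = -21: pressure = (-21 + 5) / 2 = -8.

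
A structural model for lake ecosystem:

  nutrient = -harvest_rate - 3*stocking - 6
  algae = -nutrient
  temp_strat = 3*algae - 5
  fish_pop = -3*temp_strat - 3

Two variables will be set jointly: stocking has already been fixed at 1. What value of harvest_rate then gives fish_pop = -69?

harvest_rate = 0

With stocking held at 1:
Substituting into the nutrient equation gives nutrient = -harvest_rate - 9.
Substituting into the algae equation gives algae = harvest_rate + 9.
Substituting into the temp_strat equation gives temp_strat = 3*harvest_rate + 22.
fish_pop becomes -9*harvest_rate - 69.
Solve -9*harvest_rate - 69 = -69: harvest_rate = (-69 + 69) / -9 = 0.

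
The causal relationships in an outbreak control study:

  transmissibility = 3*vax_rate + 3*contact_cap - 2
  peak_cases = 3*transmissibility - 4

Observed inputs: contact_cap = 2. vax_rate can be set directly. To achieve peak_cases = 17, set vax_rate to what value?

vax_rate = 1

Substituting into the transmissibility equation gives transmissibility = 3*vax_rate + 4.
Substituting into the peak_cases equation gives peak_cases = 9*vax_rate + 8.
Solve 9*vax_rate + 8 = 17: vax_rate = (17 - 8) / 9 = 1.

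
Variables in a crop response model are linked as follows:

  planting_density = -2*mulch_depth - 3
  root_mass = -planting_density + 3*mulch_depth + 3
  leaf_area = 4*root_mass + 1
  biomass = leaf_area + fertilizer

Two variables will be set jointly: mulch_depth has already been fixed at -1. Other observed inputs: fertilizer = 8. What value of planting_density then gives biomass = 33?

planting_density = -6

With mulch_depth held at -1:
Intervening on planting_density fixes its value directly, overriding its dependence on mulch_depth.
Substituting into the root_mass equation gives root_mass = -planting_density.
leaf_area becomes -4*planting_density + 1.
biomass becomes -4*planting_density + 9.
Solve -4*planting_density + 9 = 33: planting_density = (33 - 9) / -4 = -6.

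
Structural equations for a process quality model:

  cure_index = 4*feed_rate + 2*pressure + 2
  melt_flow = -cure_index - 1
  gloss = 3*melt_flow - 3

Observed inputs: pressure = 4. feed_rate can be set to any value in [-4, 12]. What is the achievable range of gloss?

Substituting into the cure_index equation gives cure_index = 4*feed_rate + 10.
Substituting into the melt_flow equation gives melt_flow = -4*feed_rate - 11.
gloss becomes -12*feed_rate - 36.
Linear in feed_rate, so extremes are at the endpoints: feed_rate = -4 gives gloss = 12; feed_rate = 12 gives gloss = -180.

-180 to 12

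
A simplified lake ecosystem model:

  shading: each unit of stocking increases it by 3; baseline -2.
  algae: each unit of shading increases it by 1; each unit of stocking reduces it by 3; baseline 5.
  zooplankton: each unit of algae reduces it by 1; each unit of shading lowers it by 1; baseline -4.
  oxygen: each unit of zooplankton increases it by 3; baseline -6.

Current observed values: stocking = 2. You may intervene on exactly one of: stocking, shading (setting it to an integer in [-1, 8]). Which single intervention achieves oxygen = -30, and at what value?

Intervening on stocking: with other inputs at their observed values, oxygen = -9*stocking - 21. Solving for -30 gives stocking = 1, within [-1, 8].
Intervening on shading: oxygen = -6*shading - 15. Reaching -30 requires shading = 5/2, not an integer.

set stocking = 1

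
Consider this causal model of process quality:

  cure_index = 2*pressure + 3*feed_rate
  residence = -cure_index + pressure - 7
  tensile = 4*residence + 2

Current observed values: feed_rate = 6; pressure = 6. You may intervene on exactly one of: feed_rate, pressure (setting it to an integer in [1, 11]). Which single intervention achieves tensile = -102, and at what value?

set pressure = 1

Intervening on feed_rate: tensile = -12*feed_rate - 50. Reaching -102 requires feed_rate = 13/3, not an integer.
Intervening on pressure: with other inputs at their observed values, tensile = -4*pressure - 98. Solving for -102 gives pressure = 1, within [1, 11].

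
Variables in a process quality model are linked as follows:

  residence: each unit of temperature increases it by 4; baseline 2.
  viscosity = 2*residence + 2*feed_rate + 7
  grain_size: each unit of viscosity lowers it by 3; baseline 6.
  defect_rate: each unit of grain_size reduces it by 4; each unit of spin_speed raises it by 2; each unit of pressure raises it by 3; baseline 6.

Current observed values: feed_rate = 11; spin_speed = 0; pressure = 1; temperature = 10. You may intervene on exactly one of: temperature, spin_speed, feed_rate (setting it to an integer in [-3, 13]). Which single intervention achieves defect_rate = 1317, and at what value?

set feed_rate = 10

Intervening on temperature: defect_rate = 96*temperature + 381. Reaching 1317 requires temperature = 39/4, not an integer.
Intervening on spin_speed: defect_rate = 2*spin_speed + 1341. Reaching 1317 requires spin_speed = -12, outside [-3, 13].
Intervening on feed_rate: with other inputs at their observed values, defect_rate = 24*feed_rate + 1077. Solving for 1317 gives feed_rate = 10, within [-3, 13].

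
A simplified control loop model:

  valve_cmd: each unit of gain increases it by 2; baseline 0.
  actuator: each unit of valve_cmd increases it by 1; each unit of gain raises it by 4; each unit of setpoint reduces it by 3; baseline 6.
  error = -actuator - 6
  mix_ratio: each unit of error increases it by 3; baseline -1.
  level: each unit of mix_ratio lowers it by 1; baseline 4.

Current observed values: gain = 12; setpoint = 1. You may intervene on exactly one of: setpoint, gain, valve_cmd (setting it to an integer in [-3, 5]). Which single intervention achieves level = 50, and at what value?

set gain = 1

Intervening on setpoint: level = -9*setpoint + 257. Reaching 50 requires setpoint = 23, outside [-3, 5].
Intervening on gain: with other inputs at their observed values, level = 18*gain + 32. Solving for 50 gives gain = 1, within [-3, 5].
Intervening on valve_cmd: level = 3*valve_cmd + 176. Reaching 50 requires valve_cmd = -42, outside [-3, 5].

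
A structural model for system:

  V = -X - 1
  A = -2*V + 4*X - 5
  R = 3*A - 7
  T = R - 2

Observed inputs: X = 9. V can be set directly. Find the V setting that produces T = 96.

V = -2

Intervening on V fixes its value directly, overriding its dependence on X.
Substituting into the A equation gives A = -2*V + 31.
Substituting into the R equation gives R = -6*V + 86.
Substituting into the T equation gives T = -6*V + 84.
Solve -6*V + 84 = 96: V = (96 - 84) / -6 = -2.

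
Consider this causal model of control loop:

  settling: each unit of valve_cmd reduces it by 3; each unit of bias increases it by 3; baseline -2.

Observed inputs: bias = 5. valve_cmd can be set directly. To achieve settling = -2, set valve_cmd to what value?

Substituting into the settling equation gives settling = -3*valve_cmd + 13.
Solve -3*valve_cmd + 13 = -2: valve_cmd = (-2 - 13) / -3 = 5.

valve_cmd = 5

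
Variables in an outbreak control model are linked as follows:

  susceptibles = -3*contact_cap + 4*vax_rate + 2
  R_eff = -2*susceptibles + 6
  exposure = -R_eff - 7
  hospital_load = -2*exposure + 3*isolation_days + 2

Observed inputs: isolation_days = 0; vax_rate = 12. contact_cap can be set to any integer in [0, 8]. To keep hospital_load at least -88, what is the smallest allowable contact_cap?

contact_cap = 7

Substituting into the susceptibles equation gives susceptibles = -3*contact_cap + 50.
Substituting into the R_eff equation gives R_eff = 6*contact_cap - 94.
Substituting into the exposure equation gives exposure = -6*contact_cap + 87.
This gives hospital_load = 12*contact_cap - 172.
Require 12*contact_cap - 172 ≥ -88, so contact_cap ≥ 7.
The smallest integer in [0, 8] satisfying this is 7.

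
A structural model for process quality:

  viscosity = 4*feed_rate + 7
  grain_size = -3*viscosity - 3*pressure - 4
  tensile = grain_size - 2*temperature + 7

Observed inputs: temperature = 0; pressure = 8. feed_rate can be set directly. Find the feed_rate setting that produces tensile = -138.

Substituting into the grain_size equation gives grain_size = -12*feed_rate - 49.
Substituting into the tensile equation gives tensile = -12*feed_rate - 42.
Solve -12*feed_rate - 42 = -138: feed_rate = (-138 + 42) / -12 = 8.

feed_rate = 8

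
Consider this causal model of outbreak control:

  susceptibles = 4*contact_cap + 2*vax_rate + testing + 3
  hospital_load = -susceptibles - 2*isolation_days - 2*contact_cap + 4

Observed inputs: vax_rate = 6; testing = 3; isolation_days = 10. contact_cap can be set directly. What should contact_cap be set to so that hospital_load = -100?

Substituting into the susceptibles equation gives susceptibles = 4*contact_cap + 18.
This gives hospital_load = -6*contact_cap - 34.
Solve -6*contact_cap - 34 = -100: contact_cap = (-100 + 34) / -6 = 11.

contact_cap = 11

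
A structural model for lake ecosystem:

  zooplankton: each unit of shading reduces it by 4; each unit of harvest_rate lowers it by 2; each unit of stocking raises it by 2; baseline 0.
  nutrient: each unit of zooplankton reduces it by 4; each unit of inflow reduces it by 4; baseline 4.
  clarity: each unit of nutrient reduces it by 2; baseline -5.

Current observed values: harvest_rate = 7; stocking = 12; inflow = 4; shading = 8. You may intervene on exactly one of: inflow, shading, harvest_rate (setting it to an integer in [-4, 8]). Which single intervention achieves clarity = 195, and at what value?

set shading = -3

Intervening on inflow: clarity = 8*inflow - 189. Reaching 195 requires inflow = 48, outside [-4, 8].
Intervening on shading: with other inputs at their observed values, clarity = -32*shading + 99. Solving for 195 gives shading = -3, within [-4, 8].
Intervening on harvest_rate: clarity = -16*harvest_rate - 45. Reaching 195 requires harvest_rate = -15, outside [-4, 8].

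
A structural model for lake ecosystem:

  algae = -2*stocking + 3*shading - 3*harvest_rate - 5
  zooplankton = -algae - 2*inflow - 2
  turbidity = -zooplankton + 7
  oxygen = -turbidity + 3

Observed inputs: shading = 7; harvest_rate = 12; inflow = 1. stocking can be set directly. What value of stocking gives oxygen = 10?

Substituting into the algae equation gives algae = -2*stocking - 20.
This gives zooplankton = 2*stocking + 16.
Substituting into the turbidity equation gives turbidity = -2*stocking - 9.
So oxygen = 2*stocking + 12.
Solve 2*stocking + 12 = 10: stocking = (10 - 12) / 2 = -1.

stocking = -1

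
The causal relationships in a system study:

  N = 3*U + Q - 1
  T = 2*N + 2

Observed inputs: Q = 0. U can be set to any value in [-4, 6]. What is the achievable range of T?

Substituting into the N equation gives N = 3*U - 1.
Substituting into the T equation gives T = 6*U.
Linear in U, so extremes are at the endpoints: U = -4 gives T = -24; U = 6 gives T = 36.

-24 to 36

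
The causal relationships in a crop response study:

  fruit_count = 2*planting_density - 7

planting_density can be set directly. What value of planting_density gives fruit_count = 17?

Solve 2*planting_density - 7 = 17: planting_density = (17 + 7) / 2 = 12.

planting_density = 12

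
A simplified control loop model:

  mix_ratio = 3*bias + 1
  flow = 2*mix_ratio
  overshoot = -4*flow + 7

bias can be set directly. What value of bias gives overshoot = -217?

Substituting into the flow equation gives flow = 6*bias + 2.
This gives overshoot = -24*bias - 1.
Solve -24*bias - 1 = -217: bias = (-217 + 1) / -24 = 9.

bias = 9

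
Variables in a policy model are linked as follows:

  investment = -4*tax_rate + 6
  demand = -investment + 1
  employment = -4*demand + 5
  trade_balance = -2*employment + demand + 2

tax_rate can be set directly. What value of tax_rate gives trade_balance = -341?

tax_rate = -8

Substituting into the demand equation gives demand = 4*tax_rate - 5.
Substituting into the employment equation gives employment = -16*tax_rate + 25.
Substituting into the trade_balance equation gives trade_balance = 36*tax_rate - 53.
Solve 36*tax_rate - 53 = -341: tax_rate = (-341 + 53) / 36 = -8.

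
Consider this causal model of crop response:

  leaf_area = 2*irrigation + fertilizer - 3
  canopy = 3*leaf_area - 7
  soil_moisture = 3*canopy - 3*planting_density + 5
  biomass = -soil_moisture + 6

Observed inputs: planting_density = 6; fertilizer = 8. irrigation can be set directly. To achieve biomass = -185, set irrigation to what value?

Substituting into the leaf_area equation gives leaf_area = 2*irrigation + 5.
So canopy = 6*irrigation + 8.
So soil_moisture = 18*irrigation + 11.
Substituting into the biomass equation gives biomass = -18*irrigation - 5.
Solve -18*irrigation - 5 = -185: irrigation = (-185 + 5) / -18 = 10.

irrigation = 10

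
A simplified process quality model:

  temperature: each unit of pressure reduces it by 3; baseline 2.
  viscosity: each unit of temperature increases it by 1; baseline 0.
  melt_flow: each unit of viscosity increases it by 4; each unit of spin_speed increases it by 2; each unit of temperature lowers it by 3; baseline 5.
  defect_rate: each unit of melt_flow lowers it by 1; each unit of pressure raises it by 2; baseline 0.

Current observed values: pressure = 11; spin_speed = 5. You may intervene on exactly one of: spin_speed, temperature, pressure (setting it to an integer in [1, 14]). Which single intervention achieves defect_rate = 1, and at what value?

set temperature = 6

Intervening on spin_speed: defect_rate = -2*spin_speed + 48. Reaching 1 requires spin_speed = 47/2, not an integer.
Intervening on temperature: with other inputs at their observed values, defect_rate = -temperature + 7. Solving for 1 gives temperature = 6, within [1, 14].
Intervening on pressure: defect_rate = 5*pressure - 17. Reaching 1 requires pressure = 18/5, not an integer.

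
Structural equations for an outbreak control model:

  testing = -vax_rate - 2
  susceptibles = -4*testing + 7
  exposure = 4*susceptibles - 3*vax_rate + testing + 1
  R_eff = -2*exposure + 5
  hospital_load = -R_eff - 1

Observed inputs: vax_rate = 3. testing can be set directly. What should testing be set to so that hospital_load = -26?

Intervening on testing fixes its value directly, overriding its dependence on vax_rate.
Substituting into the exposure equation gives exposure = -15*testing + 20.
Substituting into the R_eff equation gives R_eff = 30*testing - 35.
Substituting into the hospital_load equation gives hospital_load = -30*testing + 34.
Solve -30*testing + 34 = -26: testing = (-26 - 34) / -30 = 2.

testing = 2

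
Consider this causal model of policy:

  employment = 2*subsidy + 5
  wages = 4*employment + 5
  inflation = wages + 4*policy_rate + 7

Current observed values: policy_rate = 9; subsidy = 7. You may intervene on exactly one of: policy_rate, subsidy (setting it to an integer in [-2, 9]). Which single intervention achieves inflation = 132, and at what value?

set subsidy = 8

Intervening on policy_rate: inflation = 4*policy_rate + 88. Reaching 132 requires policy_rate = 11, outside [-2, 9].
Intervening on subsidy: with other inputs at their observed values, inflation = 8*subsidy + 68. Solving for 132 gives subsidy = 8, within [-2, 9].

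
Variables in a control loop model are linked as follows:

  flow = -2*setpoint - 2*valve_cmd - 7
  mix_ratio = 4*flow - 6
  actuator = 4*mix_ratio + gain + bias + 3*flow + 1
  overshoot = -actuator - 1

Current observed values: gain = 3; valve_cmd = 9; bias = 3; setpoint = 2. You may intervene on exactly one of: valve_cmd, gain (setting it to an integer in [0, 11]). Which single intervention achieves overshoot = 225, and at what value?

set valve_cmd = 0

Intervening on valve_cmd: with other inputs at their observed values, overshoot = 38*valve_cmd + 225. Solving for 225 gives valve_cmd = 0, within [0, 11].
Intervening on gain: overshoot = -gain + 570. Reaching 225 requires gain = 345, outside [0, 11].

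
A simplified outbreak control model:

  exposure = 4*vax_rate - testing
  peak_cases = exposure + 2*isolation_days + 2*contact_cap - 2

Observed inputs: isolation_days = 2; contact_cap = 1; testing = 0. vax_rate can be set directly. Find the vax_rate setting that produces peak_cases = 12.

Substituting into the exposure equation gives exposure = 4*vax_rate.
Substituting into the peak_cases equation gives peak_cases = 4*vax_rate + 4.
Solve 4*vax_rate + 4 = 12: vax_rate = (12 - 4) / 4 = 2.

vax_rate = 2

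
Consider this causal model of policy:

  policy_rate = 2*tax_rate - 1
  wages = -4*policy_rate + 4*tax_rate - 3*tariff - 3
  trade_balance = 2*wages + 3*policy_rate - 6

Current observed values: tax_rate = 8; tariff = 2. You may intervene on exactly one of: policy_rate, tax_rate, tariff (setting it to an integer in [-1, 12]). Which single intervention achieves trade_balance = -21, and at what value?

set tax_rate = 1

Intervening on policy_rate: trade_balance = -5*policy_rate + 40. Reaching -21 requires policy_rate = 61/5, not an integer.
Intervening on tax_rate: with other inputs at their observed values, trade_balance = -2*tax_rate - 19. Solving for -21 gives tax_rate = 1, within [-1, 12].
Intervening on tariff: trade_balance = -6*tariff - 23. Reaching -21 requires tariff = -1/3, not an integer.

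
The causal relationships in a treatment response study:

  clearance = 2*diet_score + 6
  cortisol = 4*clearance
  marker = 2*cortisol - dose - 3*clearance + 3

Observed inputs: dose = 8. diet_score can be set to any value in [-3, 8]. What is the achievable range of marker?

-5 to 105

Substituting into the cortisol equation gives cortisol = 8*diet_score + 24.
Substituting into the marker equation gives marker = 10*diet_score + 25.
Linear in diet_score, so extremes are at the endpoints: diet_score = -3 gives marker = -5; diet_score = 8 gives marker = 105.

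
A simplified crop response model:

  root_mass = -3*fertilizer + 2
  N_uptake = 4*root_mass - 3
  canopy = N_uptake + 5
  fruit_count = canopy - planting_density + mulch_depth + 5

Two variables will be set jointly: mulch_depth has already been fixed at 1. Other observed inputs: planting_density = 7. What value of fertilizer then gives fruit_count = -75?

With mulch_depth held at 1:
Substituting into the N_uptake equation gives N_uptake = -12*fertilizer + 5.
Substituting into the canopy equation gives canopy = -12*fertilizer + 10.
So fruit_count = -12*fertilizer + 9.
Solve -12*fertilizer + 9 = -75: fertilizer = (-75 - 9) / -12 = 7.

fertilizer = 7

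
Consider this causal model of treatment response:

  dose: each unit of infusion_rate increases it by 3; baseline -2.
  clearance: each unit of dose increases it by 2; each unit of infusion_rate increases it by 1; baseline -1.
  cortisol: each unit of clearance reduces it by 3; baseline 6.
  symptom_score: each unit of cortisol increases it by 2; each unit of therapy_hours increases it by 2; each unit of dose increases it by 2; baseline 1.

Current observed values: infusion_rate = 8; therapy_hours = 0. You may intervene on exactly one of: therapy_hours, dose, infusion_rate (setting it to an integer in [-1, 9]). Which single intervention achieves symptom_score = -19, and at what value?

Intervening on therapy_hours: symptom_score = 2*therapy_hours - 249. Reaching -19 requires therapy_hours = 115, outside [-1, 9].
Intervening on dose: with other inputs at their observed values, symptom_score = -10*dose - 29. Solving for -19 gives dose = -1, within [-1, 9].
Intervening on infusion_rate: symptom_score = -36*infusion_rate + 39. Reaching -19 requires infusion_rate = 29/18, not an integer.

set dose = -1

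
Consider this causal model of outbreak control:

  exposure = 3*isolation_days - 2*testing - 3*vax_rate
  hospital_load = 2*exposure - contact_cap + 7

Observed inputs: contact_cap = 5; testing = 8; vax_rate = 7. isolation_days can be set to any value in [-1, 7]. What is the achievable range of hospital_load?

Substituting into the exposure equation gives exposure = 3*isolation_days - 37.
hospital_load becomes 6*isolation_days - 72.
Linear in isolation_days, so extremes are at the endpoints: isolation_days = -1 gives hospital_load = -78; isolation_days = 7 gives hospital_load = -30.

-78 to -30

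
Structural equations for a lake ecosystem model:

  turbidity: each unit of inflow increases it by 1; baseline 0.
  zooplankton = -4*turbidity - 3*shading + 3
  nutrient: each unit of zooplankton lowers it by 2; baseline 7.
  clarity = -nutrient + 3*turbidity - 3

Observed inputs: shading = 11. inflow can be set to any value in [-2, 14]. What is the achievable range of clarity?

-140 to -60

Substituting into the zooplankton equation gives zooplankton = -4*inflow - 30.
This gives nutrient = 8*inflow + 67.
This gives clarity = -5*inflow - 70.
Linear in inflow, so extremes are at the endpoints: inflow = -2 gives clarity = -60; inflow = 14 gives clarity = -140.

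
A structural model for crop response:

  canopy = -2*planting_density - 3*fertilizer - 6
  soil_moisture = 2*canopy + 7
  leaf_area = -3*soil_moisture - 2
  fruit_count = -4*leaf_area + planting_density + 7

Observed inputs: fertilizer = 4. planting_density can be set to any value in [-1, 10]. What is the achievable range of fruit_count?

Substituting into the canopy equation gives canopy = -2*planting_density - 18.
Substituting into the soil_moisture equation gives soil_moisture = -4*planting_density - 29.
Substituting into the leaf_area equation gives leaf_area = 12*planting_density + 85.
Substituting into the fruit_count equation gives fruit_count = -47*planting_density - 333.
Linear in planting_density, so extremes are at the endpoints: planting_density = -1 gives fruit_count = -286; planting_density = 10 gives fruit_count = -803.

-803 to -286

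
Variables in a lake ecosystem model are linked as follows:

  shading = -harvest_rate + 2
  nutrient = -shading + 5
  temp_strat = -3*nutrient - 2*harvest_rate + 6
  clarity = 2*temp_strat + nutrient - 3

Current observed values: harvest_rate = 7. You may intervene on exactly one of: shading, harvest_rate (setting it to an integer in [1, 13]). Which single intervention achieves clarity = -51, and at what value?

Intervening on shading: clarity = 5*shading - 44. Reaching -51 requires shading = -7/5, not an integer.
Intervening on harvest_rate: with other inputs at their observed values, clarity = -9*harvest_rate - 6. Solving for -51 gives harvest_rate = 5, within [1, 13].

set harvest_rate = 5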